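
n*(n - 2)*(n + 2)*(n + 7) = n^4 + 7*n^3 - 4*n^2 - 28*n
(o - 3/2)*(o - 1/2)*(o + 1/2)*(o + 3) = o^4 + 3*o^3/2 - 19*o^2/4 - 3*o/8 + 9/8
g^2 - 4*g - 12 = (g - 6)*(g + 2)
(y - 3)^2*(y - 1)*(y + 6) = y^4 - y^3 - 27*y^2 + 81*y - 54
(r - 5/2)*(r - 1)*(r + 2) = r^3 - 3*r^2/2 - 9*r/2 + 5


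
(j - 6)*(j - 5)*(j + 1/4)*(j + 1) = j^4 - 39*j^3/4 + 33*j^2/2 + 139*j/4 + 15/2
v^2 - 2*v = v*(v - 2)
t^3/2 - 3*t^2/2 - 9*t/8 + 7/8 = (t/2 + 1/2)*(t - 7/2)*(t - 1/2)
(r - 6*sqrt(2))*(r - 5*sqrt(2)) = r^2 - 11*sqrt(2)*r + 60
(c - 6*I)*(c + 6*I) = c^2 + 36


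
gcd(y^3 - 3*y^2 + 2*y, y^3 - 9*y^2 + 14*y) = y^2 - 2*y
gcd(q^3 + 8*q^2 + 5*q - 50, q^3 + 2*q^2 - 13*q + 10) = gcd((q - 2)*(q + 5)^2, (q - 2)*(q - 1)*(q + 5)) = q^2 + 3*q - 10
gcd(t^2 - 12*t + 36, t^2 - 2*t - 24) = t - 6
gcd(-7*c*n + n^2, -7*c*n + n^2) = 7*c*n - n^2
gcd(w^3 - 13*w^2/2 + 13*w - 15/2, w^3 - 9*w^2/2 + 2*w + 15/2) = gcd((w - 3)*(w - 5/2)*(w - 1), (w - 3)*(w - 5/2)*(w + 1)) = w^2 - 11*w/2 + 15/2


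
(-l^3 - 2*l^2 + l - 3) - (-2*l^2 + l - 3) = -l^3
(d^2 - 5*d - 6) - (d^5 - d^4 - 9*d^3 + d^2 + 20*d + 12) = -d^5 + d^4 + 9*d^3 - 25*d - 18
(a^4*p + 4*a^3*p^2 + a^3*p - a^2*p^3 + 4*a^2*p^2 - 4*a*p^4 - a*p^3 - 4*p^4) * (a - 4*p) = a^5*p + a^4*p - 17*a^3*p^3 - 17*a^2*p^3 + 16*a*p^5 + 16*p^5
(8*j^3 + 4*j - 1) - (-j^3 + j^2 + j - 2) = 9*j^3 - j^2 + 3*j + 1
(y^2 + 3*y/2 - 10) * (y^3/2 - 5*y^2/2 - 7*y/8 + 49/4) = y^5/2 - 7*y^4/4 - 77*y^3/8 + 575*y^2/16 + 217*y/8 - 245/2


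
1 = 1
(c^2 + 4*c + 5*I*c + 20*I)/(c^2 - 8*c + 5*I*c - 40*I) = (c + 4)/(c - 8)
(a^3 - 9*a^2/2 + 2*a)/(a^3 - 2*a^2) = (a^2 - 9*a/2 + 2)/(a*(a - 2))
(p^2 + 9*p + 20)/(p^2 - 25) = (p + 4)/(p - 5)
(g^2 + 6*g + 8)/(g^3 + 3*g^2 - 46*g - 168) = (g + 2)/(g^2 - g - 42)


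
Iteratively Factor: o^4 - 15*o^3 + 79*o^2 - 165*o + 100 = (o - 1)*(o^3 - 14*o^2 + 65*o - 100) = (o - 4)*(o - 1)*(o^2 - 10*o + 25) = (o - 5)*(o - 4)*(o - 1)*(o - 5)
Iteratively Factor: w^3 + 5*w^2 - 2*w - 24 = (w - 2)*(w^2 + 7*w + 12) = (w - 2)*(w + 3)*(w + 4)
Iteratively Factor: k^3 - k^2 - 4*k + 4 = (k + 2)*(k^2 - 3*k + 2) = (k - 1)*(k + 2)*(k - 2)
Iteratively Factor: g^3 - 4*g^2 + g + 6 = (g + 1)*(g^2 - 5*g + 6) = (g - 2)*(g + 1)*(g - 3)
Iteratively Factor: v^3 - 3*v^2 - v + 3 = (v + 1)*(v^2 - 4*v + 3) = (v - 3)*(v + 1)*(v - 1)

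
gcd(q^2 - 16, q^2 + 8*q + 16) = q + 4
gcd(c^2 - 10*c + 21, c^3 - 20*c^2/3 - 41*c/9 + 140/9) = c - 7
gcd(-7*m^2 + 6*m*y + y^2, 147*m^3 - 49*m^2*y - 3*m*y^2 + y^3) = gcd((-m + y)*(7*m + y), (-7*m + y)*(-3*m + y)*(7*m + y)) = 7*m + y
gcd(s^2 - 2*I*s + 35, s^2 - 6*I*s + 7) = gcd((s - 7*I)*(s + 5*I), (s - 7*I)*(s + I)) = s - 7*I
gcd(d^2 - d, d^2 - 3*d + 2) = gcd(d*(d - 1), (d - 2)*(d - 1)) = d - 1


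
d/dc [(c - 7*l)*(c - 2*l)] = 2*c - 9*l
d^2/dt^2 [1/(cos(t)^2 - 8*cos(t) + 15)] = 2*(-2*sin(t)^4 + 3*sin(t)^2 - 75*cos(t) + 3*cos(3*t) + 48)/((cos(t) - 5)^3*(cos(t) - 3)^3)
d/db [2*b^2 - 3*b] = 4*b - 3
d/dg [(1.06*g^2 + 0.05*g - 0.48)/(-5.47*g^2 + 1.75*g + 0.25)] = (2.1285*g^2 - 4.7212*g + 0.8525)/(29.9209*g^4 - 19.145*g^3 + 0.3275*g^2 + 0.875*g + 0.0625)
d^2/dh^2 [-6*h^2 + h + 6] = -12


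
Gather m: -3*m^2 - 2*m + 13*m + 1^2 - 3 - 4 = -3*m^2 + 11*m - 6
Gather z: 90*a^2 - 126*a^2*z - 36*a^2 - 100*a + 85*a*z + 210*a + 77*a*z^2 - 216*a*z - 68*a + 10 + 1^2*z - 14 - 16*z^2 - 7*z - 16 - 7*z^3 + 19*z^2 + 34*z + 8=54*a^2 + 42*a - 7*z^3 + z^2*(77*a + 3) + z*(-126*a^2 - 131*a + 28) - 12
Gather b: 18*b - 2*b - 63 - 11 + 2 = 16*b - 72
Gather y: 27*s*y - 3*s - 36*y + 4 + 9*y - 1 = -3*s + y*(27*s - 27) + 3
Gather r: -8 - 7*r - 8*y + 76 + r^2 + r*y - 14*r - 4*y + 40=r^2 + r*(y - 21) - 12*y + 108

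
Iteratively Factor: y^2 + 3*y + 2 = (y + 1)*(y + 2)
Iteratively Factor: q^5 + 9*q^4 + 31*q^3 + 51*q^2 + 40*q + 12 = (q + 2)*(q^4 + 7*q^3 + 17*q^2 + 17*q + 6) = (q + 1)*(q + 2)*(q^3 + 6*q^2 + 11*q + 6) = (q + 1)^2*(q + 2)*(q^2 + 5*q + 6) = (q + 1)^2*(q + 2)*(q + 3)*(q + 2)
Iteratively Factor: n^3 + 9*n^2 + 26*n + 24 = (n + 2)*(n^2 + 7*n + 12) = (n + 2)*(n + 3)*(n + 4)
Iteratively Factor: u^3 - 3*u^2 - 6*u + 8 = (u - 4)*(u^2 + u - 2) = (u - 4)*(u - 1)*(u + 2)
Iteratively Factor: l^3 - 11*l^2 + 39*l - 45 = (l - 5)*(l^2 - 6*l + 9) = (l - 5)*(l - 3)*(l - 3)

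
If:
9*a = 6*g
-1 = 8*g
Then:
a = -1/12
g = -1/8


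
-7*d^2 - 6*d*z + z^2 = (-7*d + z)*(d + z)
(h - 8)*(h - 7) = h^2 - 15*h + 56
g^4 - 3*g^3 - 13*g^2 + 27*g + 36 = (g - 4)*(g - 3)*(g + 1)*(g + 3)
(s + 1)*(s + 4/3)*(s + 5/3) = s^3 + 4*s^2 + 47*s/9 + 20/9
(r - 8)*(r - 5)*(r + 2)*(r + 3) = r^4 - 8*r^3 - 19*r^2 + 122*r + 240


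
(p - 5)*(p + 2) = p^2 - 3*p - 10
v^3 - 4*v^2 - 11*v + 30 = (v - 5)*(v - 2)*(v + 3)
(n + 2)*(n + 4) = n^2 + 6*n + 8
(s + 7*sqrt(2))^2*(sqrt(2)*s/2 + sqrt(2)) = sqrt(2)*s^3/2 + sqrt(2)*s^2 + 14*s^2 + 28*s + 49*sqrt(2)*s + 98*sqrt(2)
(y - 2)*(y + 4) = y^2 + 2*y - 8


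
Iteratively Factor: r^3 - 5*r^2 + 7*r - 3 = (r - 3)*(r^2 - 2*r + 1) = (r - 3)*(r - 1)*(r - 1)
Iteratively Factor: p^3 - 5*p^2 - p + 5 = (p + 1)*(p^2 - 6*p + 5) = (p - 1)*(p + 1)*(p - 5)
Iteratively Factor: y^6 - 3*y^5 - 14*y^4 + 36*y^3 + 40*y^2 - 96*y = (y - 4)*(y^5 + y^4 - 10*y^3 - 4*y^2 + 24*y) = (y - 4)*(y + 3)*(y^4 - 2*y^3 - 4*y^2 + 8*y) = y*(y - 4)*(y + 3)*(y^3 - 2*y^2 - 4*y + 8) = y*(y - 4)*(y + 2)*(y + 3)*(y^2 - 4*y + 4) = y*(y - 4)*(y - 2)*(y + 2)*(y + 3)*(y - 2)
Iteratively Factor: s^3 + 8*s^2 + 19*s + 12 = (s + 3)*(s^2 + 5*s + 4) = (s + 3)*(s + 4)*(s + 1)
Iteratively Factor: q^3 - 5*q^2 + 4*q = (q - 4)*(q^2 - q) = (q - 4)*(q - 1)*(q)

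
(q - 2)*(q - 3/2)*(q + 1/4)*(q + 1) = q^4 - 9*q^3/4 - 9*q^2/8 + 23*q/8 + 3/4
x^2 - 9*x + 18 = (x - 6)*(x - 3)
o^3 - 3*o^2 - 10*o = o*(o - 5)*(o + 2)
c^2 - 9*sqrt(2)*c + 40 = (c - 5*sqrt(2))*(c - 4*sqrt(2))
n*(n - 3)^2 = n^3 - 6*n^2 + 9*n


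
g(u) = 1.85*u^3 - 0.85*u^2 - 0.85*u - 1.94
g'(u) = 5.55*u^2 - 1.7*u - 0.85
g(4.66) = 162.85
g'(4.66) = 111.75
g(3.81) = 84.80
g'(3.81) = 73.24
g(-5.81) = -388.52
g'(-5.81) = 196.37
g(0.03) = -1.97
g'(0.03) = -0.90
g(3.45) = 60.98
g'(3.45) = 59.34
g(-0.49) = -1.95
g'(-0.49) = 1.32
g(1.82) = 4.85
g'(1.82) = 14.44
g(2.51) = 19.83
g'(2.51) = 29.85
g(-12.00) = -3310.94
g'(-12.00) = 818.75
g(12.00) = 3062.26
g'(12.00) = 777.95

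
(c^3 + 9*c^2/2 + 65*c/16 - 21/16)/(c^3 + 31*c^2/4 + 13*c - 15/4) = (c + 7/4)/(c + 5)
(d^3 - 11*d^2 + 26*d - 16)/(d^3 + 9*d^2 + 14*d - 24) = (d^2 - 10*d + 16)/(d^2 + 10*d + 24)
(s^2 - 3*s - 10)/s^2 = 1 - 3/s - 10/s^2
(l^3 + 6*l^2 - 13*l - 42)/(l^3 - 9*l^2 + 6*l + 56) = (l^2 + 4*l - 21)/(l^2 - 11*l + 28)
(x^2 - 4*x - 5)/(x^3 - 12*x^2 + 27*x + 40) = 1/(x - 8)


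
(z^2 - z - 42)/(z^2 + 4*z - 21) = (z^2 - z - 42)/(z^2 + 4*z - 21)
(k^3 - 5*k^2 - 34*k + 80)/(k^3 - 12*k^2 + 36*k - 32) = (k + 5)/(k - 2)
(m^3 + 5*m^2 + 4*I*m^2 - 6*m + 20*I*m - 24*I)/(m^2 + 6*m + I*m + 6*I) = (m^2 + m*(-1 + 4*I) - 4*I)/(m + I)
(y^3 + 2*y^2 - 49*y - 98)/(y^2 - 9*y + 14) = (y^2 + 9*y + 14)/(y - 2)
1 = 1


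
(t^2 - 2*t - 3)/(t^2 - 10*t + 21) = (t + 1)/(t - 7)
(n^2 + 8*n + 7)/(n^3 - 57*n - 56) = 1/(n - 8)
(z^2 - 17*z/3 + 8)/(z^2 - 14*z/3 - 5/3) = (-3*z^2 + 17*z - 24)/(-3*z^2 + 14*z + 5)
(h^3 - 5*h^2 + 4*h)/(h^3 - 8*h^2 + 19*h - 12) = h/(h - 3)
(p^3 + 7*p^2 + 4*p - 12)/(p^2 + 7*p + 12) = (p^3 + 7*p^2 + 4*p - 12)/(p^2 + 7*p + 12)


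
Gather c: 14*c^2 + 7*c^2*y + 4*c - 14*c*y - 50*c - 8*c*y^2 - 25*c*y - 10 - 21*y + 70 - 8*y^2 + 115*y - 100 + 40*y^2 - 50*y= c^2*(7*y + 14) + c*(-8*y^2 - 39*y - 46) + 32*y^2 + 44*y - 40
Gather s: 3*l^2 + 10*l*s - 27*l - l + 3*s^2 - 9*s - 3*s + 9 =3*l^2 - 28*l + 3*s^2 + s*(10*l - 12) + 9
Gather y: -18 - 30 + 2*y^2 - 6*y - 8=2*y^2 - 6*y - 56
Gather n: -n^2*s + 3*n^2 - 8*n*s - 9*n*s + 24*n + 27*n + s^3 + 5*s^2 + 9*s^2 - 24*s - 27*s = n^2*(3 - s) + n*(51 - 17*s) + s^3 + 14*s^2 - 51*s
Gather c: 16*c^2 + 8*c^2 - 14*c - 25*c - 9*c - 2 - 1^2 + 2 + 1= 24*c^2 - 48*c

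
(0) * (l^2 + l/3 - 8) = 0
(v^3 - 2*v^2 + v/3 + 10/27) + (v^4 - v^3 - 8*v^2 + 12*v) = v^4 - 10*v^2 + 37*v/3 + 10/27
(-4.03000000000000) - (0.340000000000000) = -4.37000000000000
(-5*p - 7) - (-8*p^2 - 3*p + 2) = 8*p^2 - 2*p - 9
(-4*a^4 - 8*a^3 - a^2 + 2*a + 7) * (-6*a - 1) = 24*a^5 + 52*a^4 + 14*a^3 - 11*a^2 - 44*a - 7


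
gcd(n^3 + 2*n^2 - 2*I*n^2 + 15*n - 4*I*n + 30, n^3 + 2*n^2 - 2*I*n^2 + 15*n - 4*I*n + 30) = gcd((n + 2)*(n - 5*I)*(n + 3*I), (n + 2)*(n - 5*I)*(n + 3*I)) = n^3 + n^2*(2 - 2*I) + n*(15 - 4*I) + 30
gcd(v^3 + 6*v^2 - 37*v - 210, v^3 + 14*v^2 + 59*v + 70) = v^2 + 12*v + 35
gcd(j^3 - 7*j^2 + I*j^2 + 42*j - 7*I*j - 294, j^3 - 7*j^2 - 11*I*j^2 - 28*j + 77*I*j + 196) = j - 7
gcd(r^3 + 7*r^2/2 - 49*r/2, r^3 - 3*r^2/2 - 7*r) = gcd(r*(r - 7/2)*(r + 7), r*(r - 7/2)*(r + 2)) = r^2 - 7*r/2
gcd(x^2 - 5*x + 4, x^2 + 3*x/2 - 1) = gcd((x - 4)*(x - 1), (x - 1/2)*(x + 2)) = 1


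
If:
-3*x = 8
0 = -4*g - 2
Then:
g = -1/2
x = -8/3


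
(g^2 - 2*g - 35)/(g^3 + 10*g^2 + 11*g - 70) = (g - 7)/(g^2 + 5*g - 14)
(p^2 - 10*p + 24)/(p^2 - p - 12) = (p - 6)/(p + 3)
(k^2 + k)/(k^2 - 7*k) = (k + 1)/(k - 7)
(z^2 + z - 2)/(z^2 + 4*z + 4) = (z - 1)/(z + 2)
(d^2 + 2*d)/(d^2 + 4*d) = (d + 2)/(d + 4)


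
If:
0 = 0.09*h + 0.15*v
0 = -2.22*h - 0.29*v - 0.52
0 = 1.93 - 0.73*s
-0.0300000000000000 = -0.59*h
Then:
No Solution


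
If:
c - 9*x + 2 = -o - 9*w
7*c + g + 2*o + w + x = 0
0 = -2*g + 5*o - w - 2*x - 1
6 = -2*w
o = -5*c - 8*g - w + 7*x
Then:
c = 746/361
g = -1108/361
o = -1000/361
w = -3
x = -1031/361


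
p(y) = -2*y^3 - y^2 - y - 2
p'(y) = -6*y^2 - 2*y - 1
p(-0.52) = -1.47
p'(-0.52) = -1.58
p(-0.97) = -0.15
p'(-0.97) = -4.71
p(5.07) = -293.42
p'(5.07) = -165.37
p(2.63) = -47.93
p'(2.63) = -47.76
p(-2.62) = 29.73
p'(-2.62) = -36.95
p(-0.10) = -1.91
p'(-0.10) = -0.86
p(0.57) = -3.27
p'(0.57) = -4.09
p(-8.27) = 1069.10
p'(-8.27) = -394.82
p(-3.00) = 46.00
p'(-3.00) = -49.00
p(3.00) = -68.00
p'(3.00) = -61.00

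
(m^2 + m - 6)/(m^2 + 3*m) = (m - 2)/m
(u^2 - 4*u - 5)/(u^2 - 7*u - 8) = (u - 5)/(u - 8)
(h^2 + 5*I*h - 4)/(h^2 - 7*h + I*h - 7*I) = (h + 4*I)/(h - 7)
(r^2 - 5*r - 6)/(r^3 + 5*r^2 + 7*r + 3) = (r - 6)/(r^2 + 4*r + 3)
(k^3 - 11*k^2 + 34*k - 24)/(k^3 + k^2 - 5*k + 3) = (k^2 - 10*k + 24)/(k^2 + 2*k - 3)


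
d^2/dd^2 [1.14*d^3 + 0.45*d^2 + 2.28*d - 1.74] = 6.84*d + 0.9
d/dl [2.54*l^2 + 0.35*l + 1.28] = 5.08*l + 0.35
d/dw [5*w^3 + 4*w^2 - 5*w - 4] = 15*w^2 + 8*w - 5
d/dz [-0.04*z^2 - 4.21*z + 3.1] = -0.08*z - 4.21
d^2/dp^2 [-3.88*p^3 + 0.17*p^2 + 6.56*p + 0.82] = 0.34 - 23.28*p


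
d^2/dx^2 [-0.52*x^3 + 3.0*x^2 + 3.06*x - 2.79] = 6.0 - 3.12*x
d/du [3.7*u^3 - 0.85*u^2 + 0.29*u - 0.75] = 11.1*u^2 - 1.7*u + 0.29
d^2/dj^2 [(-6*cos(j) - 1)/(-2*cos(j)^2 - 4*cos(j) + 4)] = 2*(-27*(1 - cos(2*j))^2*cos(j) + 4*(1 - cos(2*j))^2 + 19*cos(j) - 14*cos(2*j) - 57*cos(3*j) + 6*cos(5*j) + 90)/(4*cos(j) + cos(2*j) - 3)^3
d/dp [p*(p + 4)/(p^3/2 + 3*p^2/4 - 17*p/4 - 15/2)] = 4*(-2*p^4 - 16*p^3 - 29*p^2 - 60*p - 120)/(4*p^6 + 12*p^5 - 59*p^4 - 222*p^3 + 109*p^2 + 1020*p + 900)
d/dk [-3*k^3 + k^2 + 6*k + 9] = -9*k^2 + 2*k + 6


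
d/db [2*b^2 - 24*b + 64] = 4*b - 24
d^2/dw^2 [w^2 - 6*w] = 2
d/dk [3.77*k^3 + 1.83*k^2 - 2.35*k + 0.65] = 11.31*k^2 + 3.66*k - 2.35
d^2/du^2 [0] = 0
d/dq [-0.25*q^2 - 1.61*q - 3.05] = -0.5*q - 1.61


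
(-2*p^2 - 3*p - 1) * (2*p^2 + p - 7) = -4*p^4 - 8*p^3 + 9*p^2 + 20*p + 7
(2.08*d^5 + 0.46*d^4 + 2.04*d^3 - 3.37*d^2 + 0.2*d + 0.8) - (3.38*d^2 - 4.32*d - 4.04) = 2.08*d^5 + 0.46*d^4 + 2.04*d^3 - 6.75*d^2 + 4.52*d + 4.84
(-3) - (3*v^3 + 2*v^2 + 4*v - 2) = -3*v^3 - 2*v^2 - 4*v - 1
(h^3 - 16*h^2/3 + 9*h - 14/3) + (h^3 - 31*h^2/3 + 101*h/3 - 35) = 2*h^3 - 47*h^2/3 + 128*h/3 - 119/3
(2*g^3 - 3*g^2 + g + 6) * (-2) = -4*g^3 + 6*g^2 - 2*g - 12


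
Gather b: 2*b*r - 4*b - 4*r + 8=b*(2*r - 4) - 4*r + 8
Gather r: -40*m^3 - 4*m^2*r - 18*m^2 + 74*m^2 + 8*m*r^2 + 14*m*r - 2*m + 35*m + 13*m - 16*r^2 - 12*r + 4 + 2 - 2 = -40*m^3 + 56*m^2 + 46*m + r^2*(8*m - 16) + r*(-4*m^2 + 14*m - 12) + 4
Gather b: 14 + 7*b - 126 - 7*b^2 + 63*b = -7*b^2 + 70*b - 112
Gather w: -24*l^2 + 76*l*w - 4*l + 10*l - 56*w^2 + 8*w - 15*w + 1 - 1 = -24*l^2 + 6*l - 56*w^2 + w*(76*l - 7)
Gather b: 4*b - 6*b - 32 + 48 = 16 - 2*b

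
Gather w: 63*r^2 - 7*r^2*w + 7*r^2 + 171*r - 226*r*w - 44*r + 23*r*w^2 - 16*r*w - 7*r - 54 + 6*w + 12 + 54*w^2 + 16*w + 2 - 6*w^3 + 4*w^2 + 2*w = 70*r^2 + 120*r - 6*w^3 + w^2*(23*r + 58) + w*(-7*r^2 - 242*r + 24) - 40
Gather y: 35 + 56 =91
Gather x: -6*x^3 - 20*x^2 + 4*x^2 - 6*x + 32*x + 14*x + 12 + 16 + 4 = -6*x^3 - 16*x^2 + 40*x + 32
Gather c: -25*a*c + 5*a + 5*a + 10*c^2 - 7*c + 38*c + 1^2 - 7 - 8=10*a + 10*c^2 + c*(31 - 25*a) - 14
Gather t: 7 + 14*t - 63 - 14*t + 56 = 0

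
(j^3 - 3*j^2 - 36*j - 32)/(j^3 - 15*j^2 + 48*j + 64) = (j + 4)/(j - 8)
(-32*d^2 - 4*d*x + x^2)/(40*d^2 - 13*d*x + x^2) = (4*d + x)/(-5*d + x)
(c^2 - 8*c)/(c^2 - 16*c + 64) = c/(c - 8)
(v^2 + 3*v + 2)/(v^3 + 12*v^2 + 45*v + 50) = (v + 1)/(v^2 + 10*v + 25)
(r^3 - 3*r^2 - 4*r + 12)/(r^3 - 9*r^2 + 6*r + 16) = (r^2 - r - 6)/(r^2 - 7*r - 8)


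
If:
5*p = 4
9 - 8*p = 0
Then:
No Solution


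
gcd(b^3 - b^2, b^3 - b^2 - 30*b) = b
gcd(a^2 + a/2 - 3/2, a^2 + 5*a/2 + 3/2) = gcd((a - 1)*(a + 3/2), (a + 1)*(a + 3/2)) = a + 3/2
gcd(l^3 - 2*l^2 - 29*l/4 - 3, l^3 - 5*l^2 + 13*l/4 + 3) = l^2 - 7*l/2 - 2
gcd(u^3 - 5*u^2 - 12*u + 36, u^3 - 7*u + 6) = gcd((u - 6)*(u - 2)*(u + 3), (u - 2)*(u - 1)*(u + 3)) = u^2 + u - 6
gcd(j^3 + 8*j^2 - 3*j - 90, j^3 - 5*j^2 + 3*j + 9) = j - 3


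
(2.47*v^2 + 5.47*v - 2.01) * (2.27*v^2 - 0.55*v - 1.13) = 5.6069*v^4 + 11.0584*v^3 - 10.3623*v^2 - 5.0756*v + 2.2713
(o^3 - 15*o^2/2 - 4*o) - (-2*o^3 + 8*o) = 3*o^3 - 15*o^2/2 - 12*o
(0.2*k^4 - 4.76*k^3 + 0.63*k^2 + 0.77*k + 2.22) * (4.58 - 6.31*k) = -1.262*k^5 + 30.9516*k^4 - 25.7761*k^3 - 1.9733*k^2 - 10.4816*k + 10.1676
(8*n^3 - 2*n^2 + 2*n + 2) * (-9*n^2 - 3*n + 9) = -72*n^5 - 6*n^4 + 60*n^3 - 42*n^2 + 12*n + 18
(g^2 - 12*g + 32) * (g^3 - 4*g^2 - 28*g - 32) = g^5 - 16*g^4 + 52*g^3 + 176*g^2 - 512*g - 1024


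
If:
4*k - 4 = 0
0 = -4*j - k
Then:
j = -1/4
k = 1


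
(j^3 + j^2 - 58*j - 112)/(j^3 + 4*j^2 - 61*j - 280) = (j + 2)/(j + 5)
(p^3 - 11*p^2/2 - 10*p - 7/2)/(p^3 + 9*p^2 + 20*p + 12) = (2*p^2 - 13*p - 7)/(2*(p^2 + 8*p + 12))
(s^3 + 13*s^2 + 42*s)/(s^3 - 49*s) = (s + 6)/(s - 7)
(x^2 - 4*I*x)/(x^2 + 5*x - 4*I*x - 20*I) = x/(x + 5)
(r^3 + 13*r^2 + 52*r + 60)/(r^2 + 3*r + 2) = (r^2 + 11*r + 30)/(r + 1)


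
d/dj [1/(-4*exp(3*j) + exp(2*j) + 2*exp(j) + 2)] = 2*(6*exp(2*j) - exp(j) - 1)*exp(j)/(-4*exp(3*j) + exp(2*j) + 2*exp(j) + 2)^2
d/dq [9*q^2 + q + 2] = 18*q + 1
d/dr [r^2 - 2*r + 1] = 2*r - 2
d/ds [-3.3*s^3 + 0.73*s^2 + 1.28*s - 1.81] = -9.9*s^2 + 1.46*s + 1.28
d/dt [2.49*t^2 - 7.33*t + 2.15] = 4.98*t - 7.33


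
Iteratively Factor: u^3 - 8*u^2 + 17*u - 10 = (u - 2)*(u^2 - 6*u + 5) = (u - 5)*(u - 2)*(u - 1)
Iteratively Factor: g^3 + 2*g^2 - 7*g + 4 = (g - 1)*(g^2 + 3*g - 4) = (g - 1)^2*(g + 4)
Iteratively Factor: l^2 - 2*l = (l)*(l - 2)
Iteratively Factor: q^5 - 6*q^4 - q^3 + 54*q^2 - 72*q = (q + 3)*(q^4 - 9*q^3 + 26*q^2 - 24*q) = (q - 2)*(q + 3)*(q^3 - 7*q^2 + 12*q) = (q - 4)*(q - 2)*(q + 3)*(q^2 - 3*q) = q*(q - 4)*(q - 2)*(q + 3)*(q - 3)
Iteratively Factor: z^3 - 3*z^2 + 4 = (z + 1)*(z^2 - 4*z + 4) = (z - 2)*(z + 1)*(z - 2)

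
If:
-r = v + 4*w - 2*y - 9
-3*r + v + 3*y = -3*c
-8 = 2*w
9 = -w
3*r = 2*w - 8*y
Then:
No Solution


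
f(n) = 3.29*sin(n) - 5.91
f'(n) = 3.29*cos(n)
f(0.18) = -5.32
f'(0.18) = 3.24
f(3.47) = -6.97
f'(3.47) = -3.11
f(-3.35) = -5.23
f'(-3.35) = -3.22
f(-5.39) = -3.35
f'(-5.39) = 2.06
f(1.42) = -2.66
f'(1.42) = 0.49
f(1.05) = -3.06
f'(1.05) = 1.64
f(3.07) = -5.67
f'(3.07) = -3.28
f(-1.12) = -8.87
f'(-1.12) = 1.43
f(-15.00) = -8.05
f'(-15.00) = -2.50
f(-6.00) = -4.99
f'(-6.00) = 3.16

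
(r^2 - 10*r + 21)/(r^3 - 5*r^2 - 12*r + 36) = (r^2 - 10*r + 21)/(r^3 - 5*r^2 - 12*r + 36)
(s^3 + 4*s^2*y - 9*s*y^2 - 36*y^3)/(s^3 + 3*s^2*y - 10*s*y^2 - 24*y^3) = (s + 3*y)/(s + 2*y)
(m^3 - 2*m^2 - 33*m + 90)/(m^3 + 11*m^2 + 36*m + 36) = (m^2 - 8*m + 15)/(m^2 + 5*m + 6)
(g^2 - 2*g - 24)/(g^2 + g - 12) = (g - 6)/(g - 3)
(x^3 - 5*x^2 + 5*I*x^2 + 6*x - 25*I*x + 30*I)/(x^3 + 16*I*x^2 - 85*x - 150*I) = (x^2 - 5*x + 6)/(x^2 + 11*I*x - 30)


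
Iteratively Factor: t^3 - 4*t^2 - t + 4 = (t - 1)*(t^2 - 3*t - 4) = (t - 4)*(t - 1)*(t + 1)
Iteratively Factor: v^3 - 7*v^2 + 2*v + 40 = (v + 2)*(v^2 - 9*v + 20) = (v - 4)*(v + 2)*(v - 5)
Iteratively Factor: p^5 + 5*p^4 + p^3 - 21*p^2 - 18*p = (p)*(p^4 + 5*p^3 + p^2 - 21*p - 18) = p*(p + 3)*(p^3 + 2*p^2 - 5*p - 6) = p*(p - 2)*(p + 3)*(p^2 + 4*p + 3) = p*(p - 2)*(p + 3)^2*(p + 1)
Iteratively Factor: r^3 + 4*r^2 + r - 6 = (r + 2)*(r^2 + 2*r - 3) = (r - 1)*(r + 2)*(r + 3)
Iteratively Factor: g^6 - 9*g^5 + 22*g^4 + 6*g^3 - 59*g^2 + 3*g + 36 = (g - 4)*(g^5 - 5*g^4 + 2*g^3 + 14*g^2 - 3*g - 9) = (g - 4)*(g + 1)*(g^4 - 6*g^3 + 8*g^2 + 6*g - 9) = (g - 4)*(g - 3)*(g + 1)*(g^3 - 3*g^2 - g + 3) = (g - 4)*(g - 3)*(g + 1)^2*(g^2 - 4*g + 3) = (g - 4)*(g - 3)^2*(g + 1)^2*(g - 1)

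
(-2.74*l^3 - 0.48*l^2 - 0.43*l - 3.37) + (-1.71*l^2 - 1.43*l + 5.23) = -2.74*l^3 - 2.19*l^2 - 1.86*l + 1.86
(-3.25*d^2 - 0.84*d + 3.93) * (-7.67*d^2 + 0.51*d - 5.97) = 24.9275*d^4 + 4.7853*d^3 - 11.169*d^2 + 7.0191*d - 23.4621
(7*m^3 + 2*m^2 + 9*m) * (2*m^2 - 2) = 14*m^5 + 4*m^4 + 4*m^3 - 4*m^2 - 18*m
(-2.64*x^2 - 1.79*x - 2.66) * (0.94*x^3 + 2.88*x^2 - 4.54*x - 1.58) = -2.4816*x^5 - 9.2858*x^4 + 4.33*x^3 + 4.637*x^2 + 14.9046*x + 4.2028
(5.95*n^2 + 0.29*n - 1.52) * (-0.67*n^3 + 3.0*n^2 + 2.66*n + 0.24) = -3.9865*n^5 + 17.6557*n^4 + 17.7154*n^3 - 2.3606*n^2 - 3.9736*n - 0.3648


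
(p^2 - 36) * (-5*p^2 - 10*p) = -5*p^4 - 10*p^3 + 180*p^2 + 360*p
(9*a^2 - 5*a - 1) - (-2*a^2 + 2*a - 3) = 11*a^2 - 7*a + 2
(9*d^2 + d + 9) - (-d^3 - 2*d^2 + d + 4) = d^3 + 11*d^2 + 5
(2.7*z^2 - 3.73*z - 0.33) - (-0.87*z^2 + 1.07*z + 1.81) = 3.57*z^2 - 4.8*z - 2.14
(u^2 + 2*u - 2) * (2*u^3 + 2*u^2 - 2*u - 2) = 2*u^5 + 6*u^4 - 2*u^3 - 10*u^2 + 4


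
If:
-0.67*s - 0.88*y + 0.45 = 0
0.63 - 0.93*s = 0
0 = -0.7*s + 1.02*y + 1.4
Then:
No Solution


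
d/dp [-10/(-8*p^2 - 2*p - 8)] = 5*(-8*p - 1)/(4*p^2 + p + 4)^2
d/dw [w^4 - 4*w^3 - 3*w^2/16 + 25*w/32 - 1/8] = 4*w^3 - 12*w^2 - 3*w/8 + 25/32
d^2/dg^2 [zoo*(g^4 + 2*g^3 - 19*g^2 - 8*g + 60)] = zoo*(g^2 + g + 1)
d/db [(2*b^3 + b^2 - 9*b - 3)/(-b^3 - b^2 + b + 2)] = (-b^4 - 14*b^3 - 5*b^2 - 2*b - 15)/(b^6 + 2*b^5 - b^4 - 6*b^3 - 3*b^2 + 4*b + 4)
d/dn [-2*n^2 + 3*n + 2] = 3 - 4*n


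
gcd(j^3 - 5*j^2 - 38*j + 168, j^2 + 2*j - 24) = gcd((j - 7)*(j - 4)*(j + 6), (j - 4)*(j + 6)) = j^2 + 2*j - 24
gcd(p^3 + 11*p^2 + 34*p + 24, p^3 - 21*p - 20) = p^2 + 5*p + 4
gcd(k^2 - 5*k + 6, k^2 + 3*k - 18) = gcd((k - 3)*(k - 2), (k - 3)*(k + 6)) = k - 3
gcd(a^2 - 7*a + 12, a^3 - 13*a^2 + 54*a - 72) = a^2 - 7*a + 12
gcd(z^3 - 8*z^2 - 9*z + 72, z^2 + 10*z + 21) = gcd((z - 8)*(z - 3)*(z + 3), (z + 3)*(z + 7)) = z + 3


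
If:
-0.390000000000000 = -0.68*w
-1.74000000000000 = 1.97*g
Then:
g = -0.88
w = 0.57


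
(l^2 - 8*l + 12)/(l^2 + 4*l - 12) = (l - 6)/(l + 6)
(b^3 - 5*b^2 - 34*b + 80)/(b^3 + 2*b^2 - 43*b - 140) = (b^2 - 10*b + 16)/(b^2 - 3*b - 28)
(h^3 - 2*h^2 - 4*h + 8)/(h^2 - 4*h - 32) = (-h^3 + 2*h^2 + 4*h - 8)/(-h^2 + 4*h + 32)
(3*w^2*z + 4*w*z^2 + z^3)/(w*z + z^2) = 3*w + z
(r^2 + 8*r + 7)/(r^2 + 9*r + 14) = (r + 1)/(r + 2)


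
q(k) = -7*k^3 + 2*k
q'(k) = 2 - 21*k^2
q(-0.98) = 4.63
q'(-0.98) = -18.17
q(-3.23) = 229.43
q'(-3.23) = -217.09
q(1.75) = -34.02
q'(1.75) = -62.31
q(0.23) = 0.37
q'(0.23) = 0.89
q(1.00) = -5.00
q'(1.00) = -19.00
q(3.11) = -204.34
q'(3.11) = -201.11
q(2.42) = -94.37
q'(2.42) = -120.98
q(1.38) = -15.64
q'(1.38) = -37.99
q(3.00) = -183.00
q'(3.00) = -187.00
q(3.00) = -183.00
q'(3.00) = -187.00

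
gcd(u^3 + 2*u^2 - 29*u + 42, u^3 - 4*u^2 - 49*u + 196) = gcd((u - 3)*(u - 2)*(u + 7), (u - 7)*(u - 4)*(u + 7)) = u + 7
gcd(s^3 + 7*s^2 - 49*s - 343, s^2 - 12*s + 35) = s - 7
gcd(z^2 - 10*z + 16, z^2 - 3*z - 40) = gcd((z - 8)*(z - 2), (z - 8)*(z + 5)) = z - 8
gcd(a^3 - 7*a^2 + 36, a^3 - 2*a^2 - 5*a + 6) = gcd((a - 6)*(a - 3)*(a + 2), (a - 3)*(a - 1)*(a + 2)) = a^2 - a - 6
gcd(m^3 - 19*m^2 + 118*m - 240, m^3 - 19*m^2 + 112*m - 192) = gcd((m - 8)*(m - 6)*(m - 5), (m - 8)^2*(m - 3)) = m - 8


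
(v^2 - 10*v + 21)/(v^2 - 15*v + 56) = (v - 3)/(v - 8)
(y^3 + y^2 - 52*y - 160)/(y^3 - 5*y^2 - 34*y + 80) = (y + 4)/(y - 2)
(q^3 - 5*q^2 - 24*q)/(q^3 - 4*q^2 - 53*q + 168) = q*(q + 3)/(q^2 + 4*q - 21)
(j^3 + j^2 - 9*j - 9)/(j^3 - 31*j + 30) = (j^3 + j^2 - 9*j - 9)/(j^3 - 31*j + 30)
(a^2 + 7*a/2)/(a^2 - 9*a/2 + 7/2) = a*(2*a + 7)/(2*a^2 - 9*a + 7)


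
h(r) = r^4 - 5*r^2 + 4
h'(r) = 4*r^3 - 10*r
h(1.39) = -1.93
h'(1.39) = -3.16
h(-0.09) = 3.96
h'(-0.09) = 0.90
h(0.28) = 3.61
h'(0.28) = -2.71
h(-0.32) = 3.50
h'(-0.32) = 3.07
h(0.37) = 3.33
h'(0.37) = -3.50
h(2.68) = 19.67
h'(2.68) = 50.20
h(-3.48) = 90.11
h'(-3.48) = -133.78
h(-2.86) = 30.01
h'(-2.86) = -64.97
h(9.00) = 6160.00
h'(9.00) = 2826.00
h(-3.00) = 40.00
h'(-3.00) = -78.00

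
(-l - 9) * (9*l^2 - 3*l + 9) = -9*l^3 - 78*l^2 + 18*l - 81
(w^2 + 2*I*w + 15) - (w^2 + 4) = 2*I*w + 11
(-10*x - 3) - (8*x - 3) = -18*x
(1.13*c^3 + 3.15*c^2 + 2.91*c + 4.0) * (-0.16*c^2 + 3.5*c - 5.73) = -0.1808*c^5 + 3.451*c^4 + 4.0845*c^3 - 8.5045*c^2 - 2.6743*c - 22.92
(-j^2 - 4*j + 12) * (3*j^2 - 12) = -3*j^4 - 12*j^3 + 48*j^2 + 48*j - 144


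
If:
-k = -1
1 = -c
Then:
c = -1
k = 1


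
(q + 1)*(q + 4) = q^2 + 5*q + 4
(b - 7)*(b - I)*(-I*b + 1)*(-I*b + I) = -b^4 + 8*b^3 - 8*b^2 + 8*b - 7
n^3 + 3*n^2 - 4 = (n - 1)*(n + 2)^2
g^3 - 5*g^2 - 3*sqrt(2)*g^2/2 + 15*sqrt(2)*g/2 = g*(g - 5)*(g - 3*sqrt(2)/2)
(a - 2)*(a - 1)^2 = a^3 - 4*a^2 + 5*a - 2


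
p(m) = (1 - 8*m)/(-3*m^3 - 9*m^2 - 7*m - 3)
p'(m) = (1 - 8*m)*(9*m^2 + 18*m + 7)/(-3*m^3 - 9*m^2 - 7*m - 3)^2 - 8/(-3*m^3 - 9*m^2 - 7*m - 3)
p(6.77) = 0.04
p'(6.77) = -0.01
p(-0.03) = -0.44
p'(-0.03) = 3.88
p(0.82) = 0.34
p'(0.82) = -0.09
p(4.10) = 0.08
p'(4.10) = -0.03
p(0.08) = -0.10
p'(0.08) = 2.44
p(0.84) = 0.34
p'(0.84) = -0.09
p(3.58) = 0.10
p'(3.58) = -0.04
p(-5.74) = 0.15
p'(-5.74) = 0.07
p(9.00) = 0.02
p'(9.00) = 0.00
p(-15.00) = 0.01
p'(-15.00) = 0.00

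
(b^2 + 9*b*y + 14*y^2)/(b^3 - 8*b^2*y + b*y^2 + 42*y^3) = (b + 7*y)/(b^2 - 10*b*y + 21*y^2)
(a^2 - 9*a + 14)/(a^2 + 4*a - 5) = (a^2 - 9*a + 14)/(a^2 + 4*a - 5)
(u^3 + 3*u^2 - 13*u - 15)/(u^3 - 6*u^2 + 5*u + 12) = (u + 5)/(u - 4)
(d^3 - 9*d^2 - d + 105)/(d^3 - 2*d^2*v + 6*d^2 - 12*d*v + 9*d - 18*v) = (-d^2 + 12*d - 35)/(-d^2 + 2*d*v - 3*d + 6*v)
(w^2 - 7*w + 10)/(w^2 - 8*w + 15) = (w - 2)/(w - 3)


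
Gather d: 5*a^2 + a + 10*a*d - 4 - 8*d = 5*a^2 + a + d*(10*a - 8) - 4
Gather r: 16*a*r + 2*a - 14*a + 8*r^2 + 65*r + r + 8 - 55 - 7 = -12*a + 8*r^2 + r*(16*a + 66) - 54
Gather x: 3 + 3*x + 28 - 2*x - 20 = x + 11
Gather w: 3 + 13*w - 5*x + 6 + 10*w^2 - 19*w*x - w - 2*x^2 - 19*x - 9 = 10*w^2 + w*(12 - 19*x) - 2*x^2 - 24*x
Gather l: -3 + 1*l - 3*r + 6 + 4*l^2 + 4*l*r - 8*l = 4*l^2 + l*(4*r - 7) - 3*r + 3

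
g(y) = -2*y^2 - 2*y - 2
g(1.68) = -11.00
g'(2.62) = -12.48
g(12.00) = -314.00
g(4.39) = -49.32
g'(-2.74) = 8.96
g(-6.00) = -62.00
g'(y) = -4*y - 2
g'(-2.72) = 8.88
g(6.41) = -97.00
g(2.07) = -14.71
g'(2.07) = -10.28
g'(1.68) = -8.72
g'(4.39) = -19.56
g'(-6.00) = 22.00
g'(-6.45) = 23.80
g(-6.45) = -72.30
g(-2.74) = -11.54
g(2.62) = -20.97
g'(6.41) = -27.64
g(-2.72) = -11.36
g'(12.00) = -50.00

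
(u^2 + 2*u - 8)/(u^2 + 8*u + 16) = (u - 2)/(u + 4)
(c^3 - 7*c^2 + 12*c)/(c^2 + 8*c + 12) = c*(c^2 - 7*c + 12)/(c^2 + 8*c + 12)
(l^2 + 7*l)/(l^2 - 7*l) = (l + 7)/(l - 7)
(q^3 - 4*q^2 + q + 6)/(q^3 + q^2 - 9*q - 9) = (q - 2)/(q + 3)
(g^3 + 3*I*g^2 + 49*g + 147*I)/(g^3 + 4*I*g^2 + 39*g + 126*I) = (g - 7*I)/(g - 6*I)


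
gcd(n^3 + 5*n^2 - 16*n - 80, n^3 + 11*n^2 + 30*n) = n + 5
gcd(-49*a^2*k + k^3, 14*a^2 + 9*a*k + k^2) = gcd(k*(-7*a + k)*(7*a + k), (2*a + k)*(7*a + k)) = 7*a + k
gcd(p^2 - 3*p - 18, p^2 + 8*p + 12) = 1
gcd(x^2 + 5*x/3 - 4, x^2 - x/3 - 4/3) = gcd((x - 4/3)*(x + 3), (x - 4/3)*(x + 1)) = x - 4/3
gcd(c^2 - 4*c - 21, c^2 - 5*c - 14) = c - 7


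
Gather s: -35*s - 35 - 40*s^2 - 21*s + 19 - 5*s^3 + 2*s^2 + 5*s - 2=-5*s^3 - 38*s^2 - 51*s - 18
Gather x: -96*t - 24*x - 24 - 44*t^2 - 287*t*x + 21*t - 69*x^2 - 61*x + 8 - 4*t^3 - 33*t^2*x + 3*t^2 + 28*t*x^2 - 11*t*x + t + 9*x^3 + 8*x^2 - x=-4*t^3 - 41*t^2 - 74*t + 9*x^3 + x^2*(28*t - 61) + x*(-33*t^2 - 298*t - 86) - 16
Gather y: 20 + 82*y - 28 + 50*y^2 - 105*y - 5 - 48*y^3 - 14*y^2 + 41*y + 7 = -48*y^3 + 36*y^2 + 18*y - 6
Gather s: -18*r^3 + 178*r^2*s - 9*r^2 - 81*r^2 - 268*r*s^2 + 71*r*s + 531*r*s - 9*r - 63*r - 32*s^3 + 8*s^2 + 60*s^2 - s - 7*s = -18*r^3 - 90*r^2 - 72*r - 32*s^3 + s^2*(68 - 268*r) + s*(178*r^2 + 602*r - 8)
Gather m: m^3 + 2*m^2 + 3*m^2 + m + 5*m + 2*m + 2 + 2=m^3 + 5*m^2 + 8*m + 4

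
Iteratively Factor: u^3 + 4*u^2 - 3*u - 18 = (u - 2)*(u^2 + 6*u + 9) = (u - 2)*(u + 3)*(u + 3)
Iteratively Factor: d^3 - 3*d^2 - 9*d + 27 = (d - 3)*(d^2 - 9) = (d - 3)^2*(d + 3)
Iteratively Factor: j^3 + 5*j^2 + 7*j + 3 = (j + 3)*(j^2 + 2*j + 1) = (j + 1)*(j + 3)*(j + 1)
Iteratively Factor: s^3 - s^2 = (s - 1)*(s^2) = s*(s - 1)*(s)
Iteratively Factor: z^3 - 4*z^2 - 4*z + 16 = (z - 4)*(z^2 - 4) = (z - 4)*(z - 2)*(z + 2)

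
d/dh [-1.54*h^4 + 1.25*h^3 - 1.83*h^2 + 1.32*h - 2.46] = -6.16*h^3 + 3.75*h^2 - 3.66*h + 1.32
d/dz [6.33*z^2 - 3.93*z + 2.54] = 12.66*z - 3.93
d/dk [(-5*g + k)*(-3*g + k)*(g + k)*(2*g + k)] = 29*g^3 - 14*g^2*k - 15*g*k^2 + 4*k^3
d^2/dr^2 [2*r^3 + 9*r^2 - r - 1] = 12*r + 18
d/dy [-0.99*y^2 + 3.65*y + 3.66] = 3.65 - 1.98*y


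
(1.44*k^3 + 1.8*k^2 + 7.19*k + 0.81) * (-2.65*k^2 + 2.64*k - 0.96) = -3.816*k^5 - 0.968399999999999*k^4 - 15.6839*k^3 + 15.1071*k^2 - 4.764*k - 0.7776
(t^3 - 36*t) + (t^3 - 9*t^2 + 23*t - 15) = 2*t^3 - 9*t^2 - 13*t - 15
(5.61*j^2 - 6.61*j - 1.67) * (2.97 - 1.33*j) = -7.4613*j^3 + 25.453*j^2 - 17.4106*j - 4.9599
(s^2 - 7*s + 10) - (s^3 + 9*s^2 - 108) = -s^3 - 8*s^2 - 7*s + 118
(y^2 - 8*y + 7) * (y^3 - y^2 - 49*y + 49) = y^5 - 9*y^4 - 34*y^3 + 434*y^2 - 735*y + 343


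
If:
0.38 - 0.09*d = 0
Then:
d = 4.22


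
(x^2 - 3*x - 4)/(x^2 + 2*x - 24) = (x + 1)/(x + 6)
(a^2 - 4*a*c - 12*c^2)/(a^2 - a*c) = (a^2 - 4*a*c - 12*c^2)/(a*(a - c))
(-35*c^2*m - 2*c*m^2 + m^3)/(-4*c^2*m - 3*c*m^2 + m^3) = (35*c^2 + 2*c*m - m^2)/(4*c^2 + 3*c*m - m^2)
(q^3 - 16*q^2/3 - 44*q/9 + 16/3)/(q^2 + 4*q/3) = q - 20/3 + 4/q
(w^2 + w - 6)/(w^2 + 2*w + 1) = (w^2 + w - 6)/(w^2 + 2*w + 1)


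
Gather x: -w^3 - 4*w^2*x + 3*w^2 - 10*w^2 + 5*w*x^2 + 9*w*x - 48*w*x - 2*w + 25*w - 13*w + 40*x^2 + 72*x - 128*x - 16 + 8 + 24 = -w^3 - 7*w^2 + 10*w + x^2*(5*w + 40) + x*(-4*w^2 - 39*w - 56) + 16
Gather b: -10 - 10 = -20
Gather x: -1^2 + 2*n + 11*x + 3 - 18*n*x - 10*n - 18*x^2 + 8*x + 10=-8*n - 18*x^2 + x*(19 - 18*n) + 12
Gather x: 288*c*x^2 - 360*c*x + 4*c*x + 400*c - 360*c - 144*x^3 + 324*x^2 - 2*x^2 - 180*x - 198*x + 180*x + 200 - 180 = 40*c - 144*x^3 + x^2*(288*c + 322) + x*(-356*c - 198) + 20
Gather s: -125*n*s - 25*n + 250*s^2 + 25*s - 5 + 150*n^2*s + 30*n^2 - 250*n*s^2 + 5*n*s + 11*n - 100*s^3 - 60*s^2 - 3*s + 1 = 30*n^2 - 14*n - 100*s^3 + s^2*(190 - 250*n) + s*(150*n^2 - 120*n + 22) - 4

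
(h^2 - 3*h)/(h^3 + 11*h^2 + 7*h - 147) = h/(h^2 + 14*h + 49)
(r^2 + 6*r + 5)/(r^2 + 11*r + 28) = (r^2 + 6*r + 5)/(r^2 + 11*r + 28)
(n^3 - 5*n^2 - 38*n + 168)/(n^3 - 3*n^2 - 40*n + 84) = (n - 4)/(n - 2)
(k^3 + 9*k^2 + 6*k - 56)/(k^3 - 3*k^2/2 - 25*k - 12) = 2*(k^2 + 5*k - 14)/(2*k^2 - 11*k - 6)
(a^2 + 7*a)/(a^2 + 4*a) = (a + 7)/(a + 4)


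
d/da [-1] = 0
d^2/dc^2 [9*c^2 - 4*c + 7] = 18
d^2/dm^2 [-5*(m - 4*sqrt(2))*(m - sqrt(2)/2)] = -10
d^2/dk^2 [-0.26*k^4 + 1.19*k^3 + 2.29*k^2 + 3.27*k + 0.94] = -3.12*k^2 + 7.14*k + 4.58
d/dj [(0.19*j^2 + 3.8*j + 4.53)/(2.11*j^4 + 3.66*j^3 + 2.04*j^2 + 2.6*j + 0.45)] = (-0.8018*j^5 - 24.7494*j^4 - 66.0492*j^3 - 56.9974*j^2 - 18.3114*j - 10.068)/(4.4521*j^8 + 15.4452*j^7 + 22.0044*j^6 + 25.9048*j^5 + 25.0926*j^4 + 13.902*j^3 + 8.596*j^2 + 2.34*j + 0.2025)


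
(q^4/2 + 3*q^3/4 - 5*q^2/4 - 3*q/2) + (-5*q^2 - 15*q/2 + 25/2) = q^4/2 + 3*q^3/4 - 25*q^2/4 - 9*q + 25/2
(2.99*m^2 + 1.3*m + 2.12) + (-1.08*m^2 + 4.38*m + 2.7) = 1.91*m^2 + 5.68*m + 4.82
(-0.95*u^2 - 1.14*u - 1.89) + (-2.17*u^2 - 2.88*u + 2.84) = -3.12*u^2 - 4.02*u + 0.95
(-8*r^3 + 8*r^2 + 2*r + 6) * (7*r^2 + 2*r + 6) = -56*r^5 + 40*r^4 - 18*r^3 + 94*r^2 + 24*r + 36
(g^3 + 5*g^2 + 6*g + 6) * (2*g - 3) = 2*g^4 + 7*g^3 - 3*g^2 - 6*g - 18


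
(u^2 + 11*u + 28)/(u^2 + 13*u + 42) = (u + 4)/(u + 6)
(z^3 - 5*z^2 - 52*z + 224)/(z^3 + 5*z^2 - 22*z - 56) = (z - 8)/(z + 2)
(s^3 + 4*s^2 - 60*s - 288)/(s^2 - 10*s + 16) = (s^2 + 12*s + 36)/(s - 2)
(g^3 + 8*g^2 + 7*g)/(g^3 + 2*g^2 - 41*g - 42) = g/(g - 6)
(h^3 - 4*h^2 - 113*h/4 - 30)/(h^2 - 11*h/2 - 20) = h + 3/2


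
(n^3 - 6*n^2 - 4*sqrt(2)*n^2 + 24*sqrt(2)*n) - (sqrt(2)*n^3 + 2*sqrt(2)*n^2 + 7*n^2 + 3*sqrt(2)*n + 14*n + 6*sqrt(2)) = -sqrt(2)*n^3 + n^3 - 13*n^2 - 6*sqrt(2)*n^2 - 14*n + 21*sqrt(2)*n - 6*sqrt(2)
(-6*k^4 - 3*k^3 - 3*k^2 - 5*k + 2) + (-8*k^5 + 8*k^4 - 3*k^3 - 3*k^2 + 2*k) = -8*k^5 + 2*k^4 - 6*k^3 - 6*k^2 - 3*k + 2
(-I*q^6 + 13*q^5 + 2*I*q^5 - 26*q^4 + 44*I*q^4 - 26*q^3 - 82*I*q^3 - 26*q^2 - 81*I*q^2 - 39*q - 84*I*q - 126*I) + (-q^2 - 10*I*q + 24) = -I*q^6 + 13*q^5 + 2*I*q^5 - 26*q^4 + 44*I*q^4 - 26*q^3 - 82*I*q^3 - 27*q^2 - 81*I*q^2 - 39*q - 94*I*q + 24 - 126*I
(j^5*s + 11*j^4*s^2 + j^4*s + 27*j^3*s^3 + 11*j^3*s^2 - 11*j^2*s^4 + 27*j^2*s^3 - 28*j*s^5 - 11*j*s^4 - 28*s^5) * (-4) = -4*j^5*s - 44*j^4*s^2 - 4*j^4*s - 108*j^3*s^3 - 44*j^3*s^2 + 44*j^2*s^4 - 108*j^2*s^3 + 112*j*s^5 + 44*j*s^4 + 112*s^5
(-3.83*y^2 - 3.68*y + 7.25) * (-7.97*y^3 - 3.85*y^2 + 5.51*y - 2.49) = 30.5251*y^5 + 44.0751*y^4 - 64.7178*y^3 - 38.6526*y^2 + 49.1107*y - 18.0525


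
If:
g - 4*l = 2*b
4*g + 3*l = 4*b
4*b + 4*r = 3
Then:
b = 3/4 - r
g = 33/38 - 22*r/19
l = 4*r/19 - 3/19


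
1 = 1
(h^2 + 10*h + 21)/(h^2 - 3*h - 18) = (h + 7)/(h - 6)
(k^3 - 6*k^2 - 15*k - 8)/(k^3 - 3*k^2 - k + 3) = (k^2 - 7*k - 8)/(k^2 - 4*k + 3)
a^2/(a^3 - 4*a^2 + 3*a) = a/(a^2 - 4*a + 3)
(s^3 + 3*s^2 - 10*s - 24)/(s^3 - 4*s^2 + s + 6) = (s^2 + 6*s + 8)/(s^2 - s - 2)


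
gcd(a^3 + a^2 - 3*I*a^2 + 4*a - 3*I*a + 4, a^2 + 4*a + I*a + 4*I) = a + I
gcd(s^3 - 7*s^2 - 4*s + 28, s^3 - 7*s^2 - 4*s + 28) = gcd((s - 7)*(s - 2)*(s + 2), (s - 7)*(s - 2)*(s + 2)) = s^3 - 7*s^2 - 4*s + 28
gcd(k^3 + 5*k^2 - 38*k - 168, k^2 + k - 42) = k^2 + k - 42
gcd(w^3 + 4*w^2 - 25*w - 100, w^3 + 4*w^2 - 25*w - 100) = w^3 + 4*w^2 - 25*w - 100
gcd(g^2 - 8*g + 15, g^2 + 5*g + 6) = 1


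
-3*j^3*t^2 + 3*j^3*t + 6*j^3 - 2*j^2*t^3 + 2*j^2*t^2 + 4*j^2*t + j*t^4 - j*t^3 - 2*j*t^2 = (-3*j + t)*(j + t)*(t - 2)*(j*t + j)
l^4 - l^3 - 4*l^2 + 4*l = l*(l - 2)*(l - 1)*(l + 2)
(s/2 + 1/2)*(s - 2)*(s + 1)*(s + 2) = s^4/2 + s^3 - 3*s^2/2 - 4*s - 2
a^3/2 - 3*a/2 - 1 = (a/2 + 1/2)*(a - 2)*(a + 1)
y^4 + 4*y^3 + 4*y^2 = y^2*(y + 2)^2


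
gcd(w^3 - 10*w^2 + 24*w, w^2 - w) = w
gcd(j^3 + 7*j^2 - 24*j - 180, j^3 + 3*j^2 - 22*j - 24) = j + 6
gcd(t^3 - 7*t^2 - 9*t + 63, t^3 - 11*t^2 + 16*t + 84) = t - 7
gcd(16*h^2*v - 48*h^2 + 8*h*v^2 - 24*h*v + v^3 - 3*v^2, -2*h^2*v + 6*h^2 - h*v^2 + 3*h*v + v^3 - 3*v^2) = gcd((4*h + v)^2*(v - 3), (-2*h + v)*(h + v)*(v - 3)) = v - 3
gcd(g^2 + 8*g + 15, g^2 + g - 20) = g + 5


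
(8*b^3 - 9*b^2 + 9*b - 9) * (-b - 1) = -8*b^4 + b^3 + 9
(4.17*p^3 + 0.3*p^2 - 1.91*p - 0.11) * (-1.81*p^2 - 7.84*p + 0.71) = -7.5477*p^5 - 33.2358*p^4 + 4.0658*p^3 + 15.3865*p^2 - 0.4937*p - 0.0781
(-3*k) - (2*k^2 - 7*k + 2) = -2*k^2 + 4*k - 2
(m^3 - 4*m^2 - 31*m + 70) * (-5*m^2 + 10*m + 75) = -5*m^5 + 30*m^4 + 190*m^3 - 960*m^2 - 1625*m + 5250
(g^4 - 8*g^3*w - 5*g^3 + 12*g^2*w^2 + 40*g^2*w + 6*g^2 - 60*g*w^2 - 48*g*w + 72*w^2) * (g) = g^5 - 8*g^4*w - 5*g^4 + 12*g^3*w^2 + 40*g^3*w + 6*g^3 - 60*g^2*w^2 - 48*g^2*w + 72*g*w^2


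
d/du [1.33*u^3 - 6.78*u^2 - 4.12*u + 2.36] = 3.99*u^2 - 13.56*u - 4.12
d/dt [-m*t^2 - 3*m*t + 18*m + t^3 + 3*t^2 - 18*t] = -2*m*t - 3*m + 3*t^2 + 6*t - 18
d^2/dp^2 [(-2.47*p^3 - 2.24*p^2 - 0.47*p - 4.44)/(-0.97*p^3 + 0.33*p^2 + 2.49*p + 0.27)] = (-7.105427357601e-15*p^7 + 5.79652600000001*p^6 + 38.448084*p^5 + 89.452818*p^4 + 14.353152*p^3 - 51.199398*p^2 + 29.69622*p + 53.96031)/(0.912673*p^9 - 0.931491*p^8 - 6.711624*p^7 + 3.984228*p^6 + 17.74737*p^5 - 2.313522*p^4 - 16.557264*p^3 - 5.094252*p^2 - 0.544563*p - 0.019683)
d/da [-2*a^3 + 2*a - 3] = 2 - 6*a^2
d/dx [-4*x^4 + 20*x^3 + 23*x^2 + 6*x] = -16*x^3 + 60*x^2 + 46*x + 6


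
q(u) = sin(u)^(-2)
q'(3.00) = 704.52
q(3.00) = 50.21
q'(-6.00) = -88.03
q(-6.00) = 12.81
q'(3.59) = -22.12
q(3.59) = 5.32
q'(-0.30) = 74.03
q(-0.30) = 11.45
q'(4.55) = -0.34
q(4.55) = 1.03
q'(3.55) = -29.30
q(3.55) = 6.34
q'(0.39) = -33.66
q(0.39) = 6.92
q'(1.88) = 0.70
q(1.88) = 1.10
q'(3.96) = -3.51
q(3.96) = 1.88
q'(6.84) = -11.50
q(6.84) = 3.58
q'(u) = -2*cos(u)/sin(u)^3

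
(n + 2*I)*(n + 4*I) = n^2 + 6*I*n - 8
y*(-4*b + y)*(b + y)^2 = -4*b^3*y - 7*b^2*y^2 - 2*b*y^3 + y^4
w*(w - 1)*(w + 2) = w^3 + w^2 - 2*w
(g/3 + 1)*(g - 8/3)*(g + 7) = g^3/3 + 22*g^2/9 - 17*g/9 - 56/3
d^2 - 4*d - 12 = (d - 6)*(d + 2)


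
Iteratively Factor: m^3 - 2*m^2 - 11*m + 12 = (m - 1)*(m^2 - m - 12) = (m - 1)*(m + 3)*(m - 4)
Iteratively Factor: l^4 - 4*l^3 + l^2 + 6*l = (l + 1)*(l^3 - 5*l^2 + 6*l) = (l - 3)*(l + 1)*(l^2 - 2*l) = (l - 3)*(l - 2)*(l + 1)*(l)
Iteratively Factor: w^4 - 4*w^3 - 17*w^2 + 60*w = (w)*(w^3 - 4*w^2 - 17*w + 60) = w*(w - 3)*(w^2 - w - 20) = w*(w - 3)*(w + 4)*(w - 5)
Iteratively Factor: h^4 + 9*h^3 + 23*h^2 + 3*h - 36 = (h - 1)*(h^3 + 10*h^2 + 33*h + 36) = (h - 1)*(h + 4)*(h^2 + 6*h + 9) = (h - 1)*(h + 3)*(h + 4)*(h + 3)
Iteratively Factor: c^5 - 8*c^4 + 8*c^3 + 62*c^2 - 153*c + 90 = (c - 3)*(c^4 - 5*c^3 - 7*c^2 + 41*c - 30) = (c - 3)*(c + 3)*(c^3 - 8*c^2 + 17*c - 10) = (c - 3)*(c - 1)*(c + 3)*(c^2 - 7*c + 10) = (c - 3)*(c - 2)*(c - 1)*(c + 3)*(c - 5)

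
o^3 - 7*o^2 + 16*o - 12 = (o - 3)*(o - 2)^2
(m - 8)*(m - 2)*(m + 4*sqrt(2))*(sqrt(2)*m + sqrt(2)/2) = sqrt(2)*m^4 - 19*sqrt(2)*m^3/2 + 8*m^3 - 76*m^2 + 11*sqrt(2)*m^2 + 8*sqrt(2)*m + 88*m + 64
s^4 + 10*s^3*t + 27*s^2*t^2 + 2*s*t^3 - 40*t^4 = (s - t)*(s + 2*t)*(s + 4*t)*(s + 5*t)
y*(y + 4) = y^2 + 4*y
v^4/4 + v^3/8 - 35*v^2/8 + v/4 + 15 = (v/4 + 1)*(v - 3)*(v - 5/2)*(v + 2)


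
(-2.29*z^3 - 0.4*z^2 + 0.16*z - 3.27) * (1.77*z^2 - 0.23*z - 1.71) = -4.0533*z^5 - 0.1813*z^4 + 4.2911*z^3 - 5.1407*z^2 + 0.4785*z + 5.5917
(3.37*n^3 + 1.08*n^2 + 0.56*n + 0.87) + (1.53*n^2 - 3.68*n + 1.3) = 3.37*n^3 + 2.61*n^2 - 3.12*n + 2.17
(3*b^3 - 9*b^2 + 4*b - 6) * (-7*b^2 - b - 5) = -21*b^5 + 60*b^4 - 34*b^3 + 83*b^2 - 14*b + 30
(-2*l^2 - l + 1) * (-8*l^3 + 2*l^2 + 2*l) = 16*l^5 + 4*l^4 - 14*l^3 + 2*l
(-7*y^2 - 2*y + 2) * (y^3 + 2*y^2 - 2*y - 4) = -7*y^5 - 16*y^4 + 12*y^3 + 36*y^2 + 4*y - 8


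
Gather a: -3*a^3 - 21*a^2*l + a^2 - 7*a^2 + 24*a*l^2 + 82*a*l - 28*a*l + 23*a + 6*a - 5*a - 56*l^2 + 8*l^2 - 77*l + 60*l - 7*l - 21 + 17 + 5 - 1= -3*a^3 + a^2*(-21*l - 6) + a*(24*l^2 + 54*l + 24) - 48*l^2 - 24*l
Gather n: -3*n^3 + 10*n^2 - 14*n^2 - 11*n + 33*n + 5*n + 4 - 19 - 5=-3*n^3 - 4*n^2 + 27*n - 20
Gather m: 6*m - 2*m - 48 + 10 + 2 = 4*m - 36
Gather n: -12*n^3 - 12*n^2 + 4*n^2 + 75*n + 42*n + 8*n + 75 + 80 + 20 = -12*n^3 - 8*n^2 + 125*n + 175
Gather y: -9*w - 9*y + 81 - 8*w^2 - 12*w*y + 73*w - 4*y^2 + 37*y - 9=-8*w^2 + 64*w - 4*y^2 + y*(28 - 12*w) + 72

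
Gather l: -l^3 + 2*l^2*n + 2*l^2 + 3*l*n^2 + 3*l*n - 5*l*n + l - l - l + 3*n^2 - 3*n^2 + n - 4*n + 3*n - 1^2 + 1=-l^3 + l^2*(2*n + 2) + l*(3*n^2 - 2*n - 1)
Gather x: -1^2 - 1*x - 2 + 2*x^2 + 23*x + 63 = 2*x^2 + 22*x + 60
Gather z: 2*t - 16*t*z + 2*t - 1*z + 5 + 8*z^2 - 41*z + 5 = 4*t + 8*z^2 + z*(-16*t - 42) + 10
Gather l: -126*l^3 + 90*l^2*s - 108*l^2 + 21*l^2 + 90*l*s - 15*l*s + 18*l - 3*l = -126*l^3 + l^2*(90*s - 87) + l*(75*s + 15)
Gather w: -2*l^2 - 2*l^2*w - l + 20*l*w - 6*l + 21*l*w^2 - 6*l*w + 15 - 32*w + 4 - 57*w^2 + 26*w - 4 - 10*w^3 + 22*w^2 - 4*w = -2*l^2 - 7*l - 10*w^3 + w^2*(21*l - 35) + w*(-2*l^2 + 14*l - 10) + 15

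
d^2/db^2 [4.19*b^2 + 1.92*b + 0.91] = 8.38000000000000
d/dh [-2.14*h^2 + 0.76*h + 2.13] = 0.76 - 4.28*h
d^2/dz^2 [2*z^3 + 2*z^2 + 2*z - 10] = 12*z + 4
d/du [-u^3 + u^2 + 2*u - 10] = -3*u^2 + 2*u + 2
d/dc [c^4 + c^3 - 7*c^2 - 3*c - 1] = 4*c^3 + 3*c^2 - 14*c - 3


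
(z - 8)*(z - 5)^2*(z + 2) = z^4 - 16*z^3 + 69*z^2 + 10*z - 400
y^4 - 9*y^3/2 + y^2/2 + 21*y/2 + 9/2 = (y - 3)^2*(y + 1/2)*(y + 1)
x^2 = x^2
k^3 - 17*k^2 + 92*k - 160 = (k - 8)*(k - 5)*(k - 4)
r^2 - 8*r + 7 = (r - 7)*(r - 1)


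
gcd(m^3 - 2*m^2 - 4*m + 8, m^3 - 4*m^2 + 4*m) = m^2 - 4*m + 4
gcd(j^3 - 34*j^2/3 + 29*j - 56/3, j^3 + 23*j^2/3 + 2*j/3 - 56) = j - 7/3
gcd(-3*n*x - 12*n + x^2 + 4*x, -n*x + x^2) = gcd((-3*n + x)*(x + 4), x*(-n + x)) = 1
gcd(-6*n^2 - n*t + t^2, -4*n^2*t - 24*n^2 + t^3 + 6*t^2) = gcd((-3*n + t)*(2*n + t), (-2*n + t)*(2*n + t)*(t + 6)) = 2*n + t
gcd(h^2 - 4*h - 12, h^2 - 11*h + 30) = h - 6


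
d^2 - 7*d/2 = d*(d - 7/2)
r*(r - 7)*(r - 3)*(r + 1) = r^4 - 9*r^3 + 11*r^2 + 21*r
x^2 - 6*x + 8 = (x - 4)*(x - 2)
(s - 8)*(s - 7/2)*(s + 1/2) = s^3 - 11*s^2 + 89*s/4 + 14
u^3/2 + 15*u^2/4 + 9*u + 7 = (u/2 + 1)*(u + 2)*(u + 7/2)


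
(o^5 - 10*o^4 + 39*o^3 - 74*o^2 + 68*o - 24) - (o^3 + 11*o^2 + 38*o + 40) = o^5 - 10*o^4 + 38*o^3 - 85*o^2 + 30*o - 64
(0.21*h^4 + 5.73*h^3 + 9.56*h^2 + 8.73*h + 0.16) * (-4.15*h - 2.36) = -0.8715*h^5 - 24.2751*h^4 - 53.1968*h^3 - 58.7911*h^2 - 21.2668*h - 0.3776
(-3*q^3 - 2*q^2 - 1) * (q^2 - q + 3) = -3*q^5 + q^4 - 7*q^3 - 7*q^2 + q - 3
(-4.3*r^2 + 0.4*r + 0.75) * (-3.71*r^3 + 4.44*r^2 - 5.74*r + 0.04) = 15.953*r^5 - 20.576*r^4 + 23.6755*r^3 + 0.862*r^2 - 4.289*r + 0.03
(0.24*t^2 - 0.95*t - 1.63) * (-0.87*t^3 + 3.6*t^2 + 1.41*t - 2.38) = -0.2088*t^5 + 1.6905*t^4 - 1.6635*t^3 - 7.7787*t^2 - 0.0373000000000001*t + 3.8794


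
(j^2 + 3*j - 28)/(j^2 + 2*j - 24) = (j + 7)/(j + 6)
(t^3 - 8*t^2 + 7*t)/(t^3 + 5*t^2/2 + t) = 2*(t^2 - 8*t + 7)/(2*t^2 + 5*t + 2)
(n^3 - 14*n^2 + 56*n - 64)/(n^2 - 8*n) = n - 6 + 8/n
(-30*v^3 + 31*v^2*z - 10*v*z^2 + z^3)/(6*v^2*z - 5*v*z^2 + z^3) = (-5*v + z)/z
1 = 1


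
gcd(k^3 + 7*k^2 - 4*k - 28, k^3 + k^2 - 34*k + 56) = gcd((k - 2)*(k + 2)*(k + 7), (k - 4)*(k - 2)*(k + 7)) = k^2 + 5*k - 14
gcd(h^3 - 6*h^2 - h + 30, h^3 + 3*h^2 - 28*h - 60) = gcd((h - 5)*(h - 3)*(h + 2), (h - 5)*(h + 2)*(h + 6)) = h^2 - 3*h - 10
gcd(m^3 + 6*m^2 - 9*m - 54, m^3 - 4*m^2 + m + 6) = m - 3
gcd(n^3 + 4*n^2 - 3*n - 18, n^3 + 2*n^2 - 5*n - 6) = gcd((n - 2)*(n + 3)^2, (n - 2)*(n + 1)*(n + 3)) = n^2 + n - 6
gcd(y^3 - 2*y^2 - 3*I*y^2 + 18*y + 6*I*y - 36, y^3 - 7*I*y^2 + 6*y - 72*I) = y^2 - 3*I*y + 18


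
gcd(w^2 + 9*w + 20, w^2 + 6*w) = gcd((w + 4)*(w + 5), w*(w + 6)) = 1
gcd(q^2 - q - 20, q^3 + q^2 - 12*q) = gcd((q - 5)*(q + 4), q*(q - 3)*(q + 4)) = q + 4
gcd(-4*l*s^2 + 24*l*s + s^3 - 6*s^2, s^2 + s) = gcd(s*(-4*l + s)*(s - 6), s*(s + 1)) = s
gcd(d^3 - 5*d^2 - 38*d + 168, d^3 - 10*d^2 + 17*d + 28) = d^2 - 11*d + 28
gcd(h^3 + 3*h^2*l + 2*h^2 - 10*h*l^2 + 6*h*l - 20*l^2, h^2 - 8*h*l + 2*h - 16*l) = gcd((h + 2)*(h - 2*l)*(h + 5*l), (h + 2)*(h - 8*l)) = h + 2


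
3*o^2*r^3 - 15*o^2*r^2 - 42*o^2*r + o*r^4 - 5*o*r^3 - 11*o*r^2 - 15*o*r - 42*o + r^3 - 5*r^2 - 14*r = (3*o + r)*(r - 7)*(r + 2)*(o*r + 1)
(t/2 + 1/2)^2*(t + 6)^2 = t^4/4 + 7*t^3/2 + 61*t^2/4 + 21*t + 9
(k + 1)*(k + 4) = k^2 + 5*k + 4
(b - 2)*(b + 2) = b^2 - 4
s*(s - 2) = s^2 - 2*s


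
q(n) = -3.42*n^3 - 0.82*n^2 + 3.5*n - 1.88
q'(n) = -10.26*n^2 - 1.64*n + 3.5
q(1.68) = -14.53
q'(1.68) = -28.21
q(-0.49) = -3.39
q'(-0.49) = 1.84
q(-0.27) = -2.82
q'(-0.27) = 3.19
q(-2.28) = 26.41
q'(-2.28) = -46.10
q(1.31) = -6.39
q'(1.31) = -16.26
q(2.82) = -75.23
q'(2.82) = -82.72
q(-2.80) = 56.97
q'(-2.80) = -72.35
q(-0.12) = -2.31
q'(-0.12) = 3.55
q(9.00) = -2529.98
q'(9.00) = -842.32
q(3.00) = -91.10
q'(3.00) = -93.76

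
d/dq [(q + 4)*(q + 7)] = 2*q + 11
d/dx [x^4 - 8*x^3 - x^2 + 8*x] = 4*x^3 - 24*x^2 - 2*x + 8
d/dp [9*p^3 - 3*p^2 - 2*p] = 27*p^2 - 6*p - 2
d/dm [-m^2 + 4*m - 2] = 4 - 2*m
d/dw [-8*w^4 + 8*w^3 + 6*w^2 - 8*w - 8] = -32*w^3 + 24*w^2 + 12*w - 8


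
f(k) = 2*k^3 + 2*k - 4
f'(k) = 6*k^2 + 2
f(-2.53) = -41.45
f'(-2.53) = 40.41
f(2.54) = 33.85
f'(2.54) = 40.71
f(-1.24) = -10.29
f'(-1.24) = 11.23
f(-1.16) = -9.44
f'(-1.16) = 10.07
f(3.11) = 62.38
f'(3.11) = 60.03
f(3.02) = 57.13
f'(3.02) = 56.72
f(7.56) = 875.28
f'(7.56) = 344.92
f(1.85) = 12.36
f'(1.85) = 22.54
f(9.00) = 1472.00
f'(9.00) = 488.00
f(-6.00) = -448.00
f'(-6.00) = 218.00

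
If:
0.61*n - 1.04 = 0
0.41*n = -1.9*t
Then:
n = 1.70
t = -0.37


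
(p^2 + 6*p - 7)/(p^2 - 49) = (p - 1)/(p - 7)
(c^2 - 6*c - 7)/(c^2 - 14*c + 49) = (c + 1)/(c - 7)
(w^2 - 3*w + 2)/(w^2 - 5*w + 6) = (w - 1)/(w - 3)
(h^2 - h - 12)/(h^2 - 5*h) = (h^2 - h - 12)/(h*(h - 5))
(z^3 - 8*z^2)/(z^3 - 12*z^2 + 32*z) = z/(z - 4)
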